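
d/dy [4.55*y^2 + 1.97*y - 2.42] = 9.1*y + 1.97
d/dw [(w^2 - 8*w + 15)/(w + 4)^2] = 2*(8*w - 31)/(w^3 + 12*w^2 + 48*w + 64)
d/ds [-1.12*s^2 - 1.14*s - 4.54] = -2.24*s - 1.14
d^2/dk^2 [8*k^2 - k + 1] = 16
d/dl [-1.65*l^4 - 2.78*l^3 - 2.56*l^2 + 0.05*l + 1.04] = -6.6*l^3 - 8.34*l^2 - 5.12*l + 0.05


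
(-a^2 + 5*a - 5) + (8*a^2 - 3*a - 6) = 7*a^2 + 2*a - 11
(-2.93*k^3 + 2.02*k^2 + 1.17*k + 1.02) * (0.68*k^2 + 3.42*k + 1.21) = -1.9924*k^5 - 8.647*k^4 + 4.1587*k^3 + 7.1392*k^2 + 4.9041*k + 1.2342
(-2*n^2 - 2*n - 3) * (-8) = 16*n^2 + 16*n + 24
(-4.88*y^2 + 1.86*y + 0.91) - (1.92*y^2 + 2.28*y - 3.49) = -6.8*y^2 - 0.42*y + 4.4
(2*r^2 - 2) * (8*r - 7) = 16*r^3 - 14*r^2 - 16*r + 14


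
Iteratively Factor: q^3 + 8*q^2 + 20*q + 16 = (q + 4)*(q^2 + 4*q + 4) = (q + 2)*(q + 4)*(q + 2)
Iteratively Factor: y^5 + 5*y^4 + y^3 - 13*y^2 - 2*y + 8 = (y - 1)*(y^4 + 6*y^3 + 7*y^2 - 6*y - 8) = (y - 1)*(y + 4)*(y^3 + 2*y^2 - y - 2) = (y - 1)*(y + 2)*(y + 4)*(y^2 - 1) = (y - 1)*(y + 1)*(y + 2)*(y + 4)*(y - 1)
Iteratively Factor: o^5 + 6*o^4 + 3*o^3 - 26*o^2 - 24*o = (o + 4)*(o^4 + 2*o^3 - 5*o^2 - 6*o) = (o + 1)*(o + 4)*(o^3 + o^2 - 6*o) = o*(o + 1)*(o + 4)*(o^2 + o - 6) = o*(o - 2)*(o + 1)*(o + 4)*(o + 3)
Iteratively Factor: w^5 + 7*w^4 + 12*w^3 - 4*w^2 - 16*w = (w + 2)*(w^4 + 5*w^3 + 2*w^2 - 8*w) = (w - 1)*(w + 2)*(w^3 + 6*w^2 + 8*w) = (w - 1)*(w + 2)*(w + 4)*(w^2 + 2*w) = w*(w - 1)*(w + 2)*(w + 4)*(w + 2)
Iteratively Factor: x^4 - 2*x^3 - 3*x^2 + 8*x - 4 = (x + 2)*(x^3 - 4*x^2 + 5*x - 2) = (x - 2)*(x + 2)*(x^2 - 2*x + 1) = (x - 2)*(x - 1)*(x + 2)*(x - 1)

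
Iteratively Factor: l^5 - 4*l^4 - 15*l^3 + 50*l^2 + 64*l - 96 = (l + 3)*(l^4 - 7*l^3 + 6*l^2 + 32*l - 32) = (l - 4)*(l + 3)*(l^3 - 3*l^2 - 6*l + 8) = (l - 4)*(l + 2)*(l + 3)*(l^2 - 5*l + 4) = (l - 4)*(l - 1)*(l + 2)*(l + 3)*(l - 4)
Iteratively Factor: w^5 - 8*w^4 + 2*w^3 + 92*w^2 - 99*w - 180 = (w + 3)*(w^4 - 11*w^3 + 35*w^2 - 13*w - 60) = (w - 3)*(w + 3)*(w^3 - 8*w^2 + 11*w + 20) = (w - 4)*(w - 3)*(w + 3)*(w^2 - 4*w - 5) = (w - 4)*(w - 3)*(w + 1)*(w + 3)*(w - 5)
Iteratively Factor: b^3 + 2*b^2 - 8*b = (b + 4)*(b^2 - 2*b) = b*(b + 4)*(b - 2)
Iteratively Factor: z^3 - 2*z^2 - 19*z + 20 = (z - 5)*(z^2 + 3*z - 4) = (z - 5)*(z - 1)*(z + 4)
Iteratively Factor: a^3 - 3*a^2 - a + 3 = (a + 1)*(a^2 - 4*a + 3) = (a - 1)*(a + 1)*(a - 3)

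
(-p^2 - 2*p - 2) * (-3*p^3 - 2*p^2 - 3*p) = 3*p^5 + 8*p^4 + 13*p^3 + 10*p^2 + 6*p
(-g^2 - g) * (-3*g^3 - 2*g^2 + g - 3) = 3*g^5 + 5*g^4 + g^3 + 2*g^2 + 3*g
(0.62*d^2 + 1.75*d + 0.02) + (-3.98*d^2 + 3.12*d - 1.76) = -3.36*d^2 + 4.87*d - 1.74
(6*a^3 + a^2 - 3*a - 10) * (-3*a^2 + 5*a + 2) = -18*a^5 + 27*a^4 + 26*a^3 + 17*a^2 - 56*a - 20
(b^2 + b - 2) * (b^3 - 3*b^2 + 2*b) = b^5 - 2*b^4 - 3*b^3 + 8*b^2 - 4*b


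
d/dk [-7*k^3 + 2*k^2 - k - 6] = -21*k^2 + 4*k - 1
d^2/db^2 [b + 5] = 0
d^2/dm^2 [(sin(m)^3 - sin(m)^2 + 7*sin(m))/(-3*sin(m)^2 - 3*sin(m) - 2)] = (9*sin(m)^7 + 27*sin(m)^6 + 120*sin(m)^5 + 18*sin(m)^4 - 384*sin(m)^3 - 130*sin(m)^2 + 256*sin(m) + 92)/(3*sin(m)^2 + 3*sin(m) + 2)^3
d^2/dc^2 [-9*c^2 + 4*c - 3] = -18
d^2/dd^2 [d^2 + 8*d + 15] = 2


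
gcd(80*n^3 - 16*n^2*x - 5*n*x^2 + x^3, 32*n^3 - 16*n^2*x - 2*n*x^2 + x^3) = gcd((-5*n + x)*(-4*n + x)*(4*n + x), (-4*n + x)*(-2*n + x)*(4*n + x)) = -16*n^2 + x^2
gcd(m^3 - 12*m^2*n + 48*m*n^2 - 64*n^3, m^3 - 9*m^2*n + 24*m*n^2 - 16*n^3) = m^2 - 8*m*n + 16*n^2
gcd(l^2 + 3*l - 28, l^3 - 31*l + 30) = 1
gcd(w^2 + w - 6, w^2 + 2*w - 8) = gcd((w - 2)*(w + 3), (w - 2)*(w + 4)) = w - 2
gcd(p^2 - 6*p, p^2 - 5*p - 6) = p - 6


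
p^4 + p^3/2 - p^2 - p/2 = p*(p - 1)*(p + 1/2)*(p + 1)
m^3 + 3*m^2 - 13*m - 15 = (m - 3)*(m + 1)*(m + 5)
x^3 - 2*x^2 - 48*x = x*(x - 8)*(x + 6)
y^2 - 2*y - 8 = (y - 4)*(y + 2)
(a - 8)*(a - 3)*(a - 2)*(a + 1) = a^4 - 12*a^3 + 33*a^2 - 2*a - 48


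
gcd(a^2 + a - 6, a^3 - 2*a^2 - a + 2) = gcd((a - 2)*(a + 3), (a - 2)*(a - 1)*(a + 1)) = a - 2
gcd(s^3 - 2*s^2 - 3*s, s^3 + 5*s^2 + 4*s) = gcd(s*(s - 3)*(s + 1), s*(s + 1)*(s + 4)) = s^2 + s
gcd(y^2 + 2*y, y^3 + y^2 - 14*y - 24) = y + 2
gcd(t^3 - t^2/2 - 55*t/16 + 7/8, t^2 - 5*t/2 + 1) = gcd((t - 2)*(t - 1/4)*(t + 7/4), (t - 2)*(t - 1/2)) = t - 2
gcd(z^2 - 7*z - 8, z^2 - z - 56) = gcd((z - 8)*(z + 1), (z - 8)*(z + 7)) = z - 8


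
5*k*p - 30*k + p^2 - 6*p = (5*k + p)*(p - 6)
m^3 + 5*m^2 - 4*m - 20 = (m - 2)*(m + 2)*(m + 5)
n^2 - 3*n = n*(n - 3)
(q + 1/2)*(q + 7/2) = q^2 + 4*q + 7/4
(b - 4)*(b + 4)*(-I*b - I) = -I*b^3 - I*b^2 + 16*I*b + 16*I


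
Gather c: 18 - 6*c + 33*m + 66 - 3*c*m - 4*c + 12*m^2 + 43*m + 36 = c*(-3*m - 10) + 12*m^2 + 76*m + 120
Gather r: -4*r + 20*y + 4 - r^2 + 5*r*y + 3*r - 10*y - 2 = -r^2 + r*(5*y - 1) + 10*y + 2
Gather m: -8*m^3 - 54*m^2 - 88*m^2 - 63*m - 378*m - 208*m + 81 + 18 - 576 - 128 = -8*m^3 - 142*m^2 - 649*m - 605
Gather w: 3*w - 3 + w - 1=4*w - 4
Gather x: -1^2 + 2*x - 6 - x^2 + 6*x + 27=-x^2 + 8*x + 20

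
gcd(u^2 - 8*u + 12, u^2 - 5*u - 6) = u - 6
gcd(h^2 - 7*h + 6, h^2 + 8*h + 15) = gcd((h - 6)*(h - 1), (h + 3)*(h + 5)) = 1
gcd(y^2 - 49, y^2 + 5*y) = 1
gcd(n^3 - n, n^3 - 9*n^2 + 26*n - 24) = 1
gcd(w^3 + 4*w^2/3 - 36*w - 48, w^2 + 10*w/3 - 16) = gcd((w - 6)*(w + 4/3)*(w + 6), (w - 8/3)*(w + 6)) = w + 6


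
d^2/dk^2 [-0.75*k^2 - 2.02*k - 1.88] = -1.50000000000000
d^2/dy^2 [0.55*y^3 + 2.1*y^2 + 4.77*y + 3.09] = 3.3*y + 4.2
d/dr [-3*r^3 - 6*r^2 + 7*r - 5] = -9*r^2 - 12*r + 7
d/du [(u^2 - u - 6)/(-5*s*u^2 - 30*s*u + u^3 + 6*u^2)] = (u*(1 - 2*u)*(5*s*u + 30*s - u^2 - 6*u) - (-u^2 + u + 6)*(10*s*u + 30*s - 3*u^2 - 12*u))/(u^2*(5*s*u + 30*s - u^2 - 6*u)^2)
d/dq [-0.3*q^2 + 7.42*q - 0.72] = 7.42 - 0.6*q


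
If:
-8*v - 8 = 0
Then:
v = -1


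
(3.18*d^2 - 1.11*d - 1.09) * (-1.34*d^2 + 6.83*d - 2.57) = -4.2612*d^4 + 23.2068*d^3 - 14.2933*d^2 - 4.592*d + 2.8013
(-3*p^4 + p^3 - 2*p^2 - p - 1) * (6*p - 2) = -18*p^5 + 12*p^4 - 14*p^3 - 2*p^2 - 4*p + 2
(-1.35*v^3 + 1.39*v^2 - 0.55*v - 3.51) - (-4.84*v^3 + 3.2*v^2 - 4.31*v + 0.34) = 3.49*v^3 - 1.81*v^2 + 3.76*v - 3.85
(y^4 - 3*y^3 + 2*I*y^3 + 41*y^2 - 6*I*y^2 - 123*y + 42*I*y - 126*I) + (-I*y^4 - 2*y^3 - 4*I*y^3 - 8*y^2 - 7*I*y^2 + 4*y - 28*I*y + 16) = y^4 - I*y^4 - 5*y^3 - 2*I*y^3 + 33*y^2 - 13*I*y^2 - 119*y + 14*I*y + 16 - 126*I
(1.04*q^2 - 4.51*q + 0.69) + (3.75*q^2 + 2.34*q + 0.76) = 4.79*q^2 - 2.17*q + 1.45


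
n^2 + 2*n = n*(n + 2)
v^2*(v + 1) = v^3 + v^2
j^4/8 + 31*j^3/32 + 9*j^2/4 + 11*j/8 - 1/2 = (j/4 + 1)*(j/2 + 1)*(j - 1/4)*(j + 2)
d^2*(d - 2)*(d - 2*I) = d^4 - 2*d^3 - 2*I*d^3 + 4*I*d^2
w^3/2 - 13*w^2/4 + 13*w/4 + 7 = (w/2 + 1/2)*(w - 4)*(w - 7/2)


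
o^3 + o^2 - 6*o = o*(o - 2)*(o + 3)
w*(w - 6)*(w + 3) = w^3 - 3*w^2 - 18*w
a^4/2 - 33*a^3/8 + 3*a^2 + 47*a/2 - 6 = (a/2 + 1)*(a - 6)*(a - 4)*(a - 1/4)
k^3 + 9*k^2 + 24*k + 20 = (k + 2)^2*(k + 5)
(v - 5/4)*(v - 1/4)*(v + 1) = v^3 - v^2/2 - 19*v/16 + 5/16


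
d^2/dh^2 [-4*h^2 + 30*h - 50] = -8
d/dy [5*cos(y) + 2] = -5*sin(y)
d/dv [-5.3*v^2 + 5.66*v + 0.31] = 5.66 - 10.6*v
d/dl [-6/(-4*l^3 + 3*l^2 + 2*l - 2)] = 12*(-6*l^2 + 3*l + 1)/(4*l^3 - 3*l^2 - 2*l + 2)^2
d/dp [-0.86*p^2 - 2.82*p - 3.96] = -1.72*p - 2.82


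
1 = 1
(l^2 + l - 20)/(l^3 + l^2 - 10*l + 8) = (l^2 + l - 20)/(l^3 + l^2 - 10*l + 8)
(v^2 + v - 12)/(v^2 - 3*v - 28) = (v - 3)/(v - 7)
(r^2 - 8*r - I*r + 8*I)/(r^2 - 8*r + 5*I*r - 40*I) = (r - I)/(r + 5*I)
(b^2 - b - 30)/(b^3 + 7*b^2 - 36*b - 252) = (b + 5)/(b^2 + 13*b + 42)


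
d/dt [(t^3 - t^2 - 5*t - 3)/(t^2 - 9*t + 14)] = (t^4 - 18*t^3 + 56*t^2 - 22*t - 97)/(t^4 - 18*t^3 + 109*t^2 - 252*t + 196)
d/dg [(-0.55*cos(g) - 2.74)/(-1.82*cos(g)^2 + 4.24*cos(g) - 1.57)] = (1.001*cos(g)^2 + 9.9736*cos(g) - 12.4811)*sin(g)/(3.3124*cos(g)^4 - 15.4336*cos(g)^3 + 23.6924*cos(g)^2 - 13.3136*cos(g) + 2.4649)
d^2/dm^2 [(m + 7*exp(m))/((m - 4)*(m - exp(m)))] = (2*(1 - exp(m))^2*(m - 4)^2*(m + 7*exp(m)) + 2*(1 - exp(m))*(m - 4)*(m - exp(m))*(m + 7*exp(m)) + 7*(m - 4)^2*(m - exp(m))^2*exp(m) + (m - 4)^2*(m - exp(m))*(-2*(1 - exp(m))*(7*exp(m) + 1) + (m + 7*exp(m))*exp(m)) - 2*(m - 4)*(m - exp(m))^2*(7*exp(m) + 1) + 2*(m - exp(m))^2*(m + 7*exp(m)))/((m - 4)^3*(m - exp(m))^3)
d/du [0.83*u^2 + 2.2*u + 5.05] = 1.66*u + 2.2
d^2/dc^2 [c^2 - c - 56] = 2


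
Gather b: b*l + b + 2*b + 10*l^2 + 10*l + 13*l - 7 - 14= b*(l + 3) + 10*l^2 + 23*l - 21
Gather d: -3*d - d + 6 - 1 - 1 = 4 - 4*d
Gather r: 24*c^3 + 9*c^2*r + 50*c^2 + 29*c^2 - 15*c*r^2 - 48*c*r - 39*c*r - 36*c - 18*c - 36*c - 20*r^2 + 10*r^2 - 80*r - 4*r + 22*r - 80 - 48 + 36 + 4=24*c^3 + 79*c^2 - 90*c + r^2*(-15*c - 10) + r*(9*c^2 - 87*c - 62) - 88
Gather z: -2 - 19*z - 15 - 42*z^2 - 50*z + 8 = -42*z^2 - 69*z - 9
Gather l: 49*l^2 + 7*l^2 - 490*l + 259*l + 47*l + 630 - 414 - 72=56*l^2 - 184*l + 144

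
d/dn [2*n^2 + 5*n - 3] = 4*n + 5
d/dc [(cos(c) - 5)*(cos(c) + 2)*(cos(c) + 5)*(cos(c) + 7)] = (-4*cos(c)^3 - 27*cos(c)^2 + 22*cos(c) + 225)*sin(c)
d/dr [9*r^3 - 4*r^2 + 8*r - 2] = 27*r^2 - 8*r + 8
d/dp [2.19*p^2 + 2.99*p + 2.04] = 4.38*p + 2.99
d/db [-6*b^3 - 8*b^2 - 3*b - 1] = -18*b^2 - 16*b - 3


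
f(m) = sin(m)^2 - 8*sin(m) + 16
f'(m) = 2*sin(m)*cos(m) - 8*cos(m)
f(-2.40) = 21.86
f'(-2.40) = 6.90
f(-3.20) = 15.54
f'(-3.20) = 7.87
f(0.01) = 15.92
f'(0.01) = -7.98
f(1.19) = 9.43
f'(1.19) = -2.28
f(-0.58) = 20.68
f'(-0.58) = -7.61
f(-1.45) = 24.93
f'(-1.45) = -1.20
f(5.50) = 22.14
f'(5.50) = -6.67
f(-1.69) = 24.93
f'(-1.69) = 1.19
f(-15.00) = 21.63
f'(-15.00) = 7.07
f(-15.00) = 21.63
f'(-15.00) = 7.07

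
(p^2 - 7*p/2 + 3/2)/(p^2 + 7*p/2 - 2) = (p - 3)/(p + 4)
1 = 1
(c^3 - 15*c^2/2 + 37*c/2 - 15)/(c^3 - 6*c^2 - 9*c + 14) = (2*c^3 - 15*c^2 + 37*c - 30)/(2*(c^3 - 6*c^2 - 9*c + 14))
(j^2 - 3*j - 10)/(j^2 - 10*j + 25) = (j + 2)/(j - 5)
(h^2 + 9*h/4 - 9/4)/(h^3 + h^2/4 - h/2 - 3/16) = 4*(h + 3)/(4*h^2 + 4*h + 1)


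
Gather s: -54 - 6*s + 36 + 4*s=-2*s - 18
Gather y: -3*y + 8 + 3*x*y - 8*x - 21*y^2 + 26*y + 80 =-8*x - 21*y^2 + y*(3*x + 23) + 88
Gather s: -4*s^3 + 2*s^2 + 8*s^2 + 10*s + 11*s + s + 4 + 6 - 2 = -4*s^3 + 10*s^2 + 22*s + 8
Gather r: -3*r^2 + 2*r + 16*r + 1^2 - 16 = -3*r^2 + 18*r - 15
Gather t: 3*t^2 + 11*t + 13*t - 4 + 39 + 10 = 3*t^2 + 24*t + 45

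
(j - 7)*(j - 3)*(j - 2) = j^3 - 12*j^2 + 41*j - 42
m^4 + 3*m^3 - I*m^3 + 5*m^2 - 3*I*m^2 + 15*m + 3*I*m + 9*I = (m + 3)*(m - 3*I)*(m + I)^2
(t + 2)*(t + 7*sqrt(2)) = t^2 + 2*t + 7*sqrt(2)*t + 14*sqrt(2)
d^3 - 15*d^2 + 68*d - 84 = (d - 7)*(d - 6)*(d - 2)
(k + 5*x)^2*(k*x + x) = k^3*x + 10*k^2*x^2 + k^2*x + 25*k*x^3 + 10*k*x^2 + 25*x^3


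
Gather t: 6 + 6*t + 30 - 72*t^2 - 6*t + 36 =72 - 72*t^2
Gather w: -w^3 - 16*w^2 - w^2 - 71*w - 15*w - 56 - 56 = -w^3 - 17*w^2 - 86*w - 112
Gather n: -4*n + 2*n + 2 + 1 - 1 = 2 - 2*n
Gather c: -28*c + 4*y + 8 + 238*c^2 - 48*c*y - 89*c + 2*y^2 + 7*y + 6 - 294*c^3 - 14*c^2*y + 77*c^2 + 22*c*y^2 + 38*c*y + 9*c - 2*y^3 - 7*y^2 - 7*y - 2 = -294*c^3 + c^2*(315 - 14*y) + c*(22*y^2 - 10*y - 108) - 2*y^3 - 5*y^2 + 4*y + 12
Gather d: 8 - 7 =1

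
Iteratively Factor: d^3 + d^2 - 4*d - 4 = (d + 1)*(d^2 - 4) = (d + 1)*(d + 2)*(d - 2)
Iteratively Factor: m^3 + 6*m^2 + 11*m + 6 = (m + 1)*(m^2 + 5*m + 6) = (m + 1)*(m + 3)*(m + 2)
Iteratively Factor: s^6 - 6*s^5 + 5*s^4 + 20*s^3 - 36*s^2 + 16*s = (s - 2)*(s^5 - 4*s^4 - 3*s^3 + 14*s^2 - 8*s) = (s - 2)*(s - 1)*(s^4 - 3*s^3 - 6*s^2 + 8*s) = s*(s - 2)*(s - 1)*(s^3 - 3*s^2 - 6*s + 8) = s*(s - 2)*(s - 1)*(s + 2)*(s^2 - 5*s + 4) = s*(s - 4)*(s - 2)*(s - 1)*(s + 2)*(s - 1)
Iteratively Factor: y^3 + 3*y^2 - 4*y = (y + 4)*(y^2 - y) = y*(y + 4)*(y - 1)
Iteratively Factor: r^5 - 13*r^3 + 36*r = (r)*(r^4 - 13*r^2 + 36) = r*(r - 3)*(r^3 + 3*r^2 - 4*r - 12) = r*(r - 3)*(r - 2)*(r^2 + 5*r + 6) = r*(r - 3)*(r - 2)*(r + 2)*(r + 3)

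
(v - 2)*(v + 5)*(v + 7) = v^3 + 10*v^2 + 11*v - 70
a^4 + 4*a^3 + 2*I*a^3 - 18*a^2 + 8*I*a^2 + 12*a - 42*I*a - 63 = (a - 3)*(a + 7)*(a - I)*(a + 3*I)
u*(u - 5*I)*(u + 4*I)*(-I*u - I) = -I*u^4 - u^3 - I*u^3 - u^2 - 20*I*u^2 - 20*I*u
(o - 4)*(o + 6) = o^2 + 2*o - 24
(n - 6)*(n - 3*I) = n^2 - 6*n - 3*I*n + 18*I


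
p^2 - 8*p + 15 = (p - 5)*(p - 3)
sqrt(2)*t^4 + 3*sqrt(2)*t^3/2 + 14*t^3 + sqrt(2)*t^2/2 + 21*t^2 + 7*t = t*(t + 1)*(t + 7*sqrt(2))*(sqrt(2)*t + sqrt(2)/2)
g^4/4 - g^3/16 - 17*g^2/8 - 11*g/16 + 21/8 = (g/4 + 1/2)*(g - 3)*(g - 1)*(g + 7/4)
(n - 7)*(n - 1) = n^2 - 8*n + 7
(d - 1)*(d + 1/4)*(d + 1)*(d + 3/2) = d^4 + 7*d^3/4 - 5*d^2/8 - 7*d/4 - 3/8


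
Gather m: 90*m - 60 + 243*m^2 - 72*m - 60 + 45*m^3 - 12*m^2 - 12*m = 45*m^3 + 231*m^2 + 6*m - 120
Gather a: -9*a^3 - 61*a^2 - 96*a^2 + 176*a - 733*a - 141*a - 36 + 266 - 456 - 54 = -9*a^3 - 157*a^2 - 698*a - 280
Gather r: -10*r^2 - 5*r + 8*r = -10*r^2 + 3*r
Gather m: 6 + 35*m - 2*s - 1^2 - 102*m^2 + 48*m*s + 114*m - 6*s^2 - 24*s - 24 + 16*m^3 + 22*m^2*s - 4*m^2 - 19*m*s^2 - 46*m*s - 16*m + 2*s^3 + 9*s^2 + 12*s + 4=16*m^3 + m^2*(22*s - 106) + m*(-19*s^2 + 2*s + 133) + 2*s^3 + 3*s^2 - 14*s - 15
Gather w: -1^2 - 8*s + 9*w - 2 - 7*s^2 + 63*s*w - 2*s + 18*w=-7*s^2 - 10*s + w*(63*s + 27) - 3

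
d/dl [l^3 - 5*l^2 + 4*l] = 3*l^2 - 10*l + 4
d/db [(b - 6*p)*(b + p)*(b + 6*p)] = 3*b^2 + 2*b*p - 36*p^2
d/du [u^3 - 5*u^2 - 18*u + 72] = 3*u^2 - 10*u - 18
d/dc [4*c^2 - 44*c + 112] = 8*c - 44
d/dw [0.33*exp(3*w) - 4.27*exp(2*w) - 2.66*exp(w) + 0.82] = (0.99*exp(2*w) - 8.54*exp(w) - 2.66)*exp(w)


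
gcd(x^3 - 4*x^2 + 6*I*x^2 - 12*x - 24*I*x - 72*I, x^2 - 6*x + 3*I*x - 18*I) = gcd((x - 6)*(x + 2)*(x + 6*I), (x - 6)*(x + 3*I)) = x - 6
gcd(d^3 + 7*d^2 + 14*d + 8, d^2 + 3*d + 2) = d^2 + 3*d + 2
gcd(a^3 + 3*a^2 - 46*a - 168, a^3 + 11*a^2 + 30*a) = a + 6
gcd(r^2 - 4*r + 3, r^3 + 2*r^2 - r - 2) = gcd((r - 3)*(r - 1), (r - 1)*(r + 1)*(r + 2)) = r - 1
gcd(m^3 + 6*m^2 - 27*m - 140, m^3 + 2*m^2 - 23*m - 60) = m^2 - m - 20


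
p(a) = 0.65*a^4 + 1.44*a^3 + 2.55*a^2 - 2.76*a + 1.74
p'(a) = 2.6*a^3 + 4.32*a^2 + 5.1*a - 2.76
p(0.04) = 1.63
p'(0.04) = -2.55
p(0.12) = 1.45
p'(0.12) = -2.08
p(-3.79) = 104.55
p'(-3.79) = -101.58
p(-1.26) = 8.02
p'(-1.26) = -7.53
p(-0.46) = 3.44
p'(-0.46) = -4.44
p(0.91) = 2.87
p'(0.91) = 7.42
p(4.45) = 421.74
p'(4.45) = 334.60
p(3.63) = 207.06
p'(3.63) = 197.04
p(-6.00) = 641.46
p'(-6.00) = -439.44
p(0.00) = 1.74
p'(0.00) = -2.76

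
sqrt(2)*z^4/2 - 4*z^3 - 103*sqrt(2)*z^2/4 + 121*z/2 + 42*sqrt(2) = (z - 7*sqrt(2))*(z - 3*sqrt(2)/2)*(z + 4*sqrt(2))*(sqrt(2)*z/2 + 1/2)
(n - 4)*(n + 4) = n^2 - 16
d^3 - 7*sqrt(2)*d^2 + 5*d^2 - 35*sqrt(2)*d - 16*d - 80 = (d + 5)*(d - 8*sqrt(2))*(d + sqrt(2))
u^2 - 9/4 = (u - 3/2)*(u + 3/2)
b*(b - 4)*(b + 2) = b^3 - 2*b^2 - 8*b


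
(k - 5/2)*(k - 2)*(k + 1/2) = k^3 - 4*k^2 + 11*k/4 + 5/2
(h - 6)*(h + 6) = h^2 - 36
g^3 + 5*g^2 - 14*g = g*(g - 2)*(g + 7)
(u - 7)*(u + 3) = u^2 - 4*u - 21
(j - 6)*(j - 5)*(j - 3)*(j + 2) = j^4 - 12*j^3 + 35*j^2 + 36*j - 180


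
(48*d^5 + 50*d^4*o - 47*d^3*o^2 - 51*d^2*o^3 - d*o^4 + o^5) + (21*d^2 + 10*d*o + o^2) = 48*d^5 + 50*d^4*o - 47*d^3*o^2 - 51*d^2*o^3 + 21*d^2 - d*o^4 + 10*d*o + o^5 + o^2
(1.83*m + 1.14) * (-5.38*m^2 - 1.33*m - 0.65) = -9.8454*m^3 - 8.5671*m^2 - 2.7057*m - 0.741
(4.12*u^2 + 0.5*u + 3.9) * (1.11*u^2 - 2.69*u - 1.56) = 4.5732*u^4 - 10.5278*u^3 - 3.4432*u^2 - 11.271*u - 6.084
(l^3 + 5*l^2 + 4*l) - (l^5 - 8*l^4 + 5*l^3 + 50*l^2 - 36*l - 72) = -l^5 + 8*l^4 - 4*l^3 - 45*l^2 + 40*l + 72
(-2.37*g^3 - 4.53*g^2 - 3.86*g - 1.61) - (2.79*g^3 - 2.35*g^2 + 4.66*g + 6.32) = -5.16*g^3 - 2.18*g^2 - 8.52*g - 7.93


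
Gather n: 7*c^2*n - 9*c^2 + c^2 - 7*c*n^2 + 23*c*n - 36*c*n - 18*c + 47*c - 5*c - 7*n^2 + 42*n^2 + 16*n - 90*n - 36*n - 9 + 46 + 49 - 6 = -8*c^2 + 24*c + n^2*(35 - 7*c) + n*(7*c^2 - 13*c - 110) + 80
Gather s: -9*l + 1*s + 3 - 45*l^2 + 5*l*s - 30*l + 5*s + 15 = -45*l^2 - 39*l + s*(5*l + 6) + 18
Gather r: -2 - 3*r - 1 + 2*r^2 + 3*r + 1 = 2*r^2 - 2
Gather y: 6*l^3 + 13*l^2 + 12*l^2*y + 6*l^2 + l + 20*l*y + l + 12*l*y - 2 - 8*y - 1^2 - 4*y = 6*l^3 + 19*l^2 + 2*l + y*(12*l^2 + 32*l - 12) - 3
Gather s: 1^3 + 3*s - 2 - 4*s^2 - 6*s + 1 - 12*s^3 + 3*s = -12*s^3 - 4*s^2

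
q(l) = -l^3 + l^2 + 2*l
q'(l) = -3*l^2 + 2*l + 2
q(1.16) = 2.10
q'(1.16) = 0.28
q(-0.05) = -0.10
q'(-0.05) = 1.89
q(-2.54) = 17.76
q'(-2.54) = -22.43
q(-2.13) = 9.94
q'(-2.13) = -15.87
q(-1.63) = 3.73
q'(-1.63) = -9.23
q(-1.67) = 4.11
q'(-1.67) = -9.71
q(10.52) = -1032.54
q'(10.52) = -308.97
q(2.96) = -11.25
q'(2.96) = -18.36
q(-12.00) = 1848.00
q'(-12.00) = -454.00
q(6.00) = -168.00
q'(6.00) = -94.00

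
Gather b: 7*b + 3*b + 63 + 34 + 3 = 10*b + 100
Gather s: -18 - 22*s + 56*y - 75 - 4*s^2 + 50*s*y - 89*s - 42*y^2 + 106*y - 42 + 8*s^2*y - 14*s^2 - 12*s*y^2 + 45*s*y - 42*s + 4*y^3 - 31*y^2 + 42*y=s^2*(8*y - 18) + s*(-12*y^2 + 95*y - 153) + 4*y^3 - 73*y^2 + 204*y - 135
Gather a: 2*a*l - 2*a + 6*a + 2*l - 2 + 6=a*(2*l + 4) + 2*l + 4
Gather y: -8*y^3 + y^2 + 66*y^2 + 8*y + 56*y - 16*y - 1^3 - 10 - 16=-8*y^3 + 67*y^2 + 48*y - 27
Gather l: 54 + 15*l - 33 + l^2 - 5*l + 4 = l^2 + 10*l + 25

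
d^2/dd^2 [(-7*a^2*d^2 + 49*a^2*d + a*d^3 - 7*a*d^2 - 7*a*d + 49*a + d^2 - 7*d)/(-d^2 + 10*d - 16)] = 2*(21*a^2*d^3 - 336*a^2*d^2 + 2352*a^2*d - 6048*a^2 - 7*a*d^3 - 3*a*d^2 + 366*a*d - 1204*a - 3*d^3 + 48*d^2 - 336*d + 864)/(d^6 - 30*d^5 + 348*d^4 - 1960*d^3 + 5568*d^2 - 7680*d + 4096)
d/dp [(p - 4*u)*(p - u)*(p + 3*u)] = 3*p^2 - 4*p*u - 11*u^2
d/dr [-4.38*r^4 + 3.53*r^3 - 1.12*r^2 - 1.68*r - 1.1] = -17.52*r^3 + 10.59*r^2 - 2.24*r - 1.68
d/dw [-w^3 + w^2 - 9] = w*(2 - 3*w)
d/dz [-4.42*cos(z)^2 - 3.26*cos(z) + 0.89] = (8.84*cos(z) + 3.26)*sin(z)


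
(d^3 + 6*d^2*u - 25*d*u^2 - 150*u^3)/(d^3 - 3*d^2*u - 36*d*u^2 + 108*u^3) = (d^2 - 25*u^2)/(d^2 - 9*d*u + 18*u^2)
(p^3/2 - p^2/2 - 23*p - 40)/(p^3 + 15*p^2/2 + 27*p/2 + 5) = (p - 8)/(2*p + 1)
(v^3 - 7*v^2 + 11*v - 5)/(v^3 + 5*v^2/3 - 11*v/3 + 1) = 3*(v^2 - 6*v + 5)/(3*v^2 + 8*v - 3)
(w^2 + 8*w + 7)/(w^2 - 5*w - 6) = (w + 7)/(w - 6)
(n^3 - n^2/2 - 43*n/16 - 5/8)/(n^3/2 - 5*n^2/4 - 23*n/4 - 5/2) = (-16*n^3 + 8*n^2 + 43*n + 10)/(4*(-2*n^3 + 5*n^2 + 23*n + 10))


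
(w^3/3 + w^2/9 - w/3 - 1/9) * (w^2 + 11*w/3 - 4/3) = w^5/3 + 4*w^4/3 - 10*w^3/27 - 40*w^2/27 + w/27 + 4/27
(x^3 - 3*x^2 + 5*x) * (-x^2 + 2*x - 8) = -x^5 + 5*x^4 - 19*x^3 + 34*x^2 - 40*x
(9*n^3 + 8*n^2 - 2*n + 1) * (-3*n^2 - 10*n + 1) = -27*n^5 - 114*n^4 - 65*n^3 + 25*n^2 - 12*n + 1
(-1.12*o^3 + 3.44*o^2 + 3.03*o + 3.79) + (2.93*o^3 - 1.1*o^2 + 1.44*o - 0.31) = 1.81*o^3 + 2.34*o^2 + 4.47*o + 3.48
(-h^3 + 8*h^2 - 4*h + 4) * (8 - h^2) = h^5 - 8*h^4 - 4*h^3 + 60*h^2 - 32*h + 32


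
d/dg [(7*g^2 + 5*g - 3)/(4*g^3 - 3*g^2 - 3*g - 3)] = 2*(-14*g^4 - 20*g^3 + 15*g^2 - 30*g - 12)/(16*g^6 - 24*g^5 - 15*g^4 - 6*g^3 + 27*g^2 + 18*g + 9)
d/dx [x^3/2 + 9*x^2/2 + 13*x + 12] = 3*x^2/2 + 9*x + 13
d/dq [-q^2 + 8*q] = 8 - 2*q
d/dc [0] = 0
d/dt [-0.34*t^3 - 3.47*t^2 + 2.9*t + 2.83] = -1.02*t^2 - 6.94*t + 2.9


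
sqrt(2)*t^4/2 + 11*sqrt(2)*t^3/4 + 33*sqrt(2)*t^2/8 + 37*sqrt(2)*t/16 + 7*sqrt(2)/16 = (t + 1/2)^2*(t + 7/2)*(sqrt(2)*t/2 + sqrt(2)/2)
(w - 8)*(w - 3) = w^2 - 11*w + 24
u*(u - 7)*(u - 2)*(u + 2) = u^4 - 7*u^3 - 4*u^2 + 28*u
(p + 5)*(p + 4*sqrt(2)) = p^2 + 5*p + 4*sqrt(2)*p + 20*sqrt(2)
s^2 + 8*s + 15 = (s + 3)*(s + 5)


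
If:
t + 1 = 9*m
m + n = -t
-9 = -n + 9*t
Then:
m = 1/91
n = 81/91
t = -82/91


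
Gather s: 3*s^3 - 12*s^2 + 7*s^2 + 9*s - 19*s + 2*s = 3*s^3 - 5*s^2 - 8*s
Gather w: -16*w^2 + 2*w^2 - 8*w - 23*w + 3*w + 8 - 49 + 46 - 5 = -14*w^2 - 28*w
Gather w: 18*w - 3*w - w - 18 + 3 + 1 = 14*w - 14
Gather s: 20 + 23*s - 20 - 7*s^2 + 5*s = -7*s^2 + 28*s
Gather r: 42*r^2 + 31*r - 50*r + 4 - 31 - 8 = 42*r^2 - 19*r - 35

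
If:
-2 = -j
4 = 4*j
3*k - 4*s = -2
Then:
No Solution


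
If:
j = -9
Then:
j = -9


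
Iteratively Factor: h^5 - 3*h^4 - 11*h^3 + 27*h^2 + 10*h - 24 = (h - 1)*(h^4 - 2*h^3 - 13*h^2 + 14*h + 24) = (h - 1)*(h + 3)*(h^3 - 5*h^2 + 2*h + 8) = (h - 4)*(h - 1)*(h + 3)*(h^2 - h - 2) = (h - 4)*(h - 1)*(h + 1)*(h + 3)*(h - 2)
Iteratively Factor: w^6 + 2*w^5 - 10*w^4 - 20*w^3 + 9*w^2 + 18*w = (w + 1)*(w^5 + w^4 - 11*w^3 - 9*w^2 + 18*w) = w*(w + 1)*(w^4 + w^3 - 11*w^2 - 9*w + 18) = w*(w - 1)*(w + 1)*(w^3 + 2*w^2 - 9*w - 18) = w*(w - 1)*(w + 1)*(w + 2)*(w^2 - 9) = w*(w - 1)*(w + 1)*(w + 2)*(w + 3)*(w - 3)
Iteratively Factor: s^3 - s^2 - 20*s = (s - 5)*(s^2 + 4*s) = s*(s - 5)*(s + 4)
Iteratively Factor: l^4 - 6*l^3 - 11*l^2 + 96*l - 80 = (l + 4)*(l^3 - 10*l^2 + 29*l - 20) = (l - 5)*(l + 4)*(l^2 - 5*l + 4) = (l - 5)*(l - 4)*(l + 4)*(l - 1)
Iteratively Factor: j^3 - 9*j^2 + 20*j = (j)*(j^2 - 9*j + 20) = j*(j - 5)*(j - 4)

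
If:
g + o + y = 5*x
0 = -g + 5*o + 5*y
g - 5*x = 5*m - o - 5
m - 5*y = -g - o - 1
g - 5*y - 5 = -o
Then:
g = 1075/6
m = -6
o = 5/6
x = 43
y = 35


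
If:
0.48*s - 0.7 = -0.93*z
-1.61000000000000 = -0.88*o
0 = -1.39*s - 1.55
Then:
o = 1.83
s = -1.12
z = 1.33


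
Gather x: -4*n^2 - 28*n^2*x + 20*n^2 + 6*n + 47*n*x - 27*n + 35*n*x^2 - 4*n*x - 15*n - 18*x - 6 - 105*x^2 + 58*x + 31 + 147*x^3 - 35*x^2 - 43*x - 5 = 16*n^2 - 36*n + 147*x^3 + x^2*(35*n - 140) + x*(-28*n^2 + 43*n - 3) + 20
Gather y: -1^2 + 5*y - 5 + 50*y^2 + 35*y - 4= 50*y^2 + 40*y - 10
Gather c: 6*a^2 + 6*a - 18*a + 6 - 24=6*a^2 - 12*a - 18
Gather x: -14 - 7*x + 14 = -7*x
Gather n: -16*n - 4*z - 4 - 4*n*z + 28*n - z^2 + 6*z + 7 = n*(12 - 4*z) - z^2 + 2*z + 3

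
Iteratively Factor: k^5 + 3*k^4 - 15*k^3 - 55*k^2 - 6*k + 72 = (k - 1)*(k^4 + 4*k^3 - 11*k^2 - 66*k - 72) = (k - 1)*(k + 3)*(k^3 + k^2 - 14*k - 24) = (k - 1)*(k + 2)*(k + 3)*(k^2 - k - 12) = (k - 1)*(k + 2)*(k + 3)^2*(k - 4)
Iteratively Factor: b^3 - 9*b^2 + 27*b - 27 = (b - 3)*(b^2 - 6*b + 9) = (b - 3)^2*(b - 3)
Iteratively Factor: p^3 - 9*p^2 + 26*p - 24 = (p - 4)*(p^2 - 5*p + 6) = (p - 4)*(p - 2)*(p - 3)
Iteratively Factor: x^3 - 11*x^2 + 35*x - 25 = (x - 1)*(x^2 - 10*x + 25) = (x - 5)*(x - 1)*(x - 5)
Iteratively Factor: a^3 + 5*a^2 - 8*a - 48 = (a + 4)*(a^2 + a - 12) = (a + 4)^2*(a - 3)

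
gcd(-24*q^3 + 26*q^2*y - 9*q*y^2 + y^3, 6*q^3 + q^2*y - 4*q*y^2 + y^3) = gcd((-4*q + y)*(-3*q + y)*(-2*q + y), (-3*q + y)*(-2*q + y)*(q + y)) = 6*q^2 - 5*q*y + y^2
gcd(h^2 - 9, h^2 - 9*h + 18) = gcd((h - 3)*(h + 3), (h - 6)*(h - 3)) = h - 3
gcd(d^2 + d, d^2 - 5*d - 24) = 1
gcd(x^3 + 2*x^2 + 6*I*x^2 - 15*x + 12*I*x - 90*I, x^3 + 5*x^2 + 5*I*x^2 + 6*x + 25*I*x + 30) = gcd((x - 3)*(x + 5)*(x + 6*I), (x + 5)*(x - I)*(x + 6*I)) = x^2 + x*(5 + 6*I) + 30*I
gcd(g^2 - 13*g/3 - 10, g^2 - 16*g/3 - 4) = g - 6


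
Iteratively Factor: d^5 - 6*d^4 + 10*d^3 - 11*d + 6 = (d - 2)*(d^4 - 4*d^3 + 2*d^2 + 4*d - 3) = (d - 2)*(d + 1)*(d^3 - 5*d^2 + 7*d - 3) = (d - 2)*(d - 1)*(d + 1)*(d^2 - 4*d + 3) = (d - 3)*(d - 2)*(d - 1)*(d + 1)*(d - 1)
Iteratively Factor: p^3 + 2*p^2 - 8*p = (p)*(p^2 + 2*p - 8) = p*(p + 4)*(p - 2)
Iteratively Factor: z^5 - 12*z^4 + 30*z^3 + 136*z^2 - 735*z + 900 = (z - 5)*(z^4 - 7*z^3 - 5*z^2 + 111*z - 180) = (z - 5)*(z + 4)*(z^3 - 11*z^2 + 39*z - 45) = (z - 5)^2*(z + 4)*(z^2 - 6*z + 9) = (z - 5)^2*(z - 3)*(z + 4)*(z - 3)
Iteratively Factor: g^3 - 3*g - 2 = (g - 2)*(g^2 + 2*g + 1) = (g - 2)*(g + 1)*(g + 1)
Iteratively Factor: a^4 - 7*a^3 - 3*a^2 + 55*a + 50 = (a - 5)*(a^3 - 2*a^2 - 13*a - 10) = (a - 5)^2*(a^2 + 3*a + 2) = (a - 5)^2*(a + 2)*(a + 1)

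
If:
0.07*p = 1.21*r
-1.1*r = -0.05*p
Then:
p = 0.00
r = 0.00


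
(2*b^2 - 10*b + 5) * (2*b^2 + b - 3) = 4*b^4 - 18*b^3 - 6*b^2 + 35*b - 15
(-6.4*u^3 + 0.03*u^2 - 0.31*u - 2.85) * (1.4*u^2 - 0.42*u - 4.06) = -8.96*u^5 + 2.73*u^4 + 25.5374*u^3 - 3.9816*u^2 + 2.4556*u + 11.571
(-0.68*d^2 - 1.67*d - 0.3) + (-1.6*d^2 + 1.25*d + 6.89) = -2.28*d^2 - 0.42*d + 6.59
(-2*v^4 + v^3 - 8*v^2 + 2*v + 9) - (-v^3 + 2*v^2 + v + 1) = -2*v^4 + 2*v^3 - 10*v^2 + v + 8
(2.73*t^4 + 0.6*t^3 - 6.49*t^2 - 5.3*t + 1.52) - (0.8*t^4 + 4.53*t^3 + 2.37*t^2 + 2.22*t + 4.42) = 1.93*t^4 - 3.93*t^3 - 8.86*t^2 - 7.52*t - 2.9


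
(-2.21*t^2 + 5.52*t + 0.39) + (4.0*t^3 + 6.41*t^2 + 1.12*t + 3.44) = 4.0*t^3 + 4.2*t^2 + 6.64*t + 3.83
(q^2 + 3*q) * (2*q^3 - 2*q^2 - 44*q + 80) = 2*q^5 + 4*q^4 - 50*q^3 - 52*q^2 + 240*q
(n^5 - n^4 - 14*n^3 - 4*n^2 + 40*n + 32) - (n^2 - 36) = n^5 - n^4 - 14*n^3 - 5*n^2 + 40*n + 68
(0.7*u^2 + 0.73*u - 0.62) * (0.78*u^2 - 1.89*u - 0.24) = 0.546*u^4 - 0.7536*u^3 - 2.0313*u^2 + 0.9966*u + 0.1488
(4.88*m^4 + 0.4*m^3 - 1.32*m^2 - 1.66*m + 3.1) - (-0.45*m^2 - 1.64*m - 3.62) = 4.88*m^4 + 0.4*m^3 - 0.87*m^2 - 0.02*m + 6.72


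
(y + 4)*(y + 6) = y^2 + 10*y + 24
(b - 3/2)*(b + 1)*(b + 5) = b^3 + 9*b^2/2 - 4*b - 15/2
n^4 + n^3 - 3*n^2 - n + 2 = (n - 1)^2*(n + 1)*(n + 2)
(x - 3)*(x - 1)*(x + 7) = x^3 + 3*x^2 - 25*x + 21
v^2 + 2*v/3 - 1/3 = (v - 1/3)*(v + 1)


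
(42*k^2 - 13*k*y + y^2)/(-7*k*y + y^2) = (-6*k + y)/y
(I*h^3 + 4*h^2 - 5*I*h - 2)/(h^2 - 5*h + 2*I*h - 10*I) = (I*h^3 + 4*h^2 - 5*I*h - 2)/(h^2 + h*(-5 + 2*I) - 10*I)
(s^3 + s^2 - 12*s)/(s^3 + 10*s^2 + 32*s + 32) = s*(s - 3)/(s^2 + 6*s + 8)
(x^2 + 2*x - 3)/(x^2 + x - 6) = (x - 1)/(x - 2)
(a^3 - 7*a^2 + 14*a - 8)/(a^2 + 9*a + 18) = (a^3 - 7*a^2 + 14*a - 8)/(a^2 + 9*a + 18)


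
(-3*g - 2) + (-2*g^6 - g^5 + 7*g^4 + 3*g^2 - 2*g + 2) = -2*g^6 - g^5 + 7*g^4 + 3*g^2 - 5*g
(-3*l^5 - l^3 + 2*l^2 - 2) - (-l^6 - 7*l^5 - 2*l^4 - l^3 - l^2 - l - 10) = l^6 + 4*l^5 + 2*l^4 + 3*l^2 + l + 8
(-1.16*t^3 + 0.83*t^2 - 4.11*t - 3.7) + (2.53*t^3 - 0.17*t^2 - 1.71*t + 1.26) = 1.37*t^3 + 0.66*t^2 - 5.82*t - 2.44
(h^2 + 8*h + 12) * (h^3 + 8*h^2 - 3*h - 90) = h^5 + 16*h^4 + 73*h^3 - 18*h^2 - 756*h - 1080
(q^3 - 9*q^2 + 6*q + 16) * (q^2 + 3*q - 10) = q^5 - 6*q^4 - 31*q^3 + 124*q^2 - 12*q - 160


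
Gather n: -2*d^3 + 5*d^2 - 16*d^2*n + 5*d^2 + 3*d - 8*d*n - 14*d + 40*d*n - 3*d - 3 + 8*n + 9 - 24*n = -2*d^3 + 10*d^2 - 14*d + n*(-16*d^2 + 32*d - 16) + 6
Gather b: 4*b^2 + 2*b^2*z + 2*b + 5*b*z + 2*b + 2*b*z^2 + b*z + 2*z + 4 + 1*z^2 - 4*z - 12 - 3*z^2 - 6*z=b^2*(2*z + 4) + b*(2*z^2 + 6*z + 4) - 2*z^2 - 8*z - 8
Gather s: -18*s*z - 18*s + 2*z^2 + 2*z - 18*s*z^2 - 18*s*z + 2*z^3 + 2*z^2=s*(-18*z^2 - 36*z - 18) + 2*z^3 + 4*z^2 + 2*z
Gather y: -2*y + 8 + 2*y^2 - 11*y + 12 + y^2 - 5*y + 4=3*y^2 - 18*y + 24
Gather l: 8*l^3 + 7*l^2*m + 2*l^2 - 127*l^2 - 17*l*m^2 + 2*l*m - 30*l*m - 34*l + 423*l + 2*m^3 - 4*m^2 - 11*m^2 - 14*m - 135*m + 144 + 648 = 8*l^3 + l^2*(7*m - 125) + l*(-17*m^2 - 28*m + 389) + 2*m^3 - 15*m^2 - 149*m + 792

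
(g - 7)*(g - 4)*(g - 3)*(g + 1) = g^4 - 13*g^3 + 47*g^2 - 23*g - 84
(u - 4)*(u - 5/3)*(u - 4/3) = u^3 - 7*u^2 + 128*u/9 - 80/9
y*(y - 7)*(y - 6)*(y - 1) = y^4 - 14*y^3 + 55*y^2 - 42*y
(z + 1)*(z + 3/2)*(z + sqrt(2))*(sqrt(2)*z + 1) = sqrt(2)*z^4 + 3*z^3 + 5*sqrt(2)*z^3/2 + 5*sqrt(2)*z^2/2 + 15*z^2/2 + 5*sqrt(2)*z/2 + 9*z/2 + 3*sqrt(2)/2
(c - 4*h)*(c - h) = c^2 - 5*c*h + 4*h^2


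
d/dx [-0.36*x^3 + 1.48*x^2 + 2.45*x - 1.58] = -1.08*x^2 + 2.96*x + 2.45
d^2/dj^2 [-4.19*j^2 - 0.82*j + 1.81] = -8.38000000000000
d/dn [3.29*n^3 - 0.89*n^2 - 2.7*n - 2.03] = 9.87*n^2 - 1.78*n - 2.7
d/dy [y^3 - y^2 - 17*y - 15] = 3*y^2 - 2*y - 17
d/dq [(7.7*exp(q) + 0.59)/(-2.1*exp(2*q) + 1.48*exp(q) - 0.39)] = (16.17*exp(2*q) + 2.478*exp(q) - 3.8762)*exp(q)/(4.41*exp(4*q) - 6.216*exp(3*q) + 3.8284*exp(2*q) - 1.1544*exp(q) + 0.1521)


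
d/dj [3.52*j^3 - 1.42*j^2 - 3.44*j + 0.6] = 10.56*j^2 - 2.84*j - 3.44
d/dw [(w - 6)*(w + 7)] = 2*w + 1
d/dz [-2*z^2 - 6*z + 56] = -4*z - 6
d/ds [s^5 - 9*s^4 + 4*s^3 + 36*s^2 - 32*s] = 5*s^4 - 36*s^3 + 12*s^2 + 72*s - 32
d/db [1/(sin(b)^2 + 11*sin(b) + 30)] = -(2*sin(b) + 11)*cos(b)/(sin(b)^2 + 11*sin(b) + 30)^2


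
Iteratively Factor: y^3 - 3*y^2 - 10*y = (y)*(y^2 - 3*y - 10) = y*(y - 5)*(y + 2)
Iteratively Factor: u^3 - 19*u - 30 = (u + 2)*(u^2 - 2*u - 15) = (u + 2)*(u + 3)*(u - 5)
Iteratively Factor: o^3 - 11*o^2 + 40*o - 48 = (o - 4)*(o^2 - 7*o + 12) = (o - 4)^2*(o - 3)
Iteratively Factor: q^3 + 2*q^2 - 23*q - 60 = (q - 5)*(q^2 + 7*q + 12) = (q - 5)*(q + 4)*(q + 3)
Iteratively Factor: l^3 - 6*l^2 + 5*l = (l - 5)*(l^2 - l) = l*(l - 5)*(l - 1)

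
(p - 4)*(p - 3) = p^2 - 7*p + 12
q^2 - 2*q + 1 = (q - 1)^2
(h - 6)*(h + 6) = h^2 - 36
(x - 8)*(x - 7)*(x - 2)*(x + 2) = x^4 - 15*x^3 + 52*x^2 + 60*x - 224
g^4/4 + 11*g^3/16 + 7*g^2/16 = g^2*(g/4 + 1/4)*(g + 7/4)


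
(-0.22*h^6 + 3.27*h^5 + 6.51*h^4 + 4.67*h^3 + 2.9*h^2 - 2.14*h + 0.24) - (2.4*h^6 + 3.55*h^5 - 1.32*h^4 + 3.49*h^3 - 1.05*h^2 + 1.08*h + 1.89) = -2.62*h^6 - 0.28*h^5 + 7.83*h^4 + 1.18*h^3 + 3.95*h^2 - 3.22*h - 1.65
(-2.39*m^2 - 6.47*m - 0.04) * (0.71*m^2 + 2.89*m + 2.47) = -1.6969*m^4 - 11.5008*m^3 - 24.63*m^2 - 16.0965*m - 0.0988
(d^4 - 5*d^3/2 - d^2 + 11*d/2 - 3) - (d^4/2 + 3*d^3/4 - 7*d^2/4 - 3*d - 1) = d^4/2 - 13*d^3/4 + 3*d^2/4 + 17*d/2 - 2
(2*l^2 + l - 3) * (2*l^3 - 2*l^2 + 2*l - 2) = 4*l^5 - 2*l^4 - 4*l^3 + 4*l^2 - 8*l + 6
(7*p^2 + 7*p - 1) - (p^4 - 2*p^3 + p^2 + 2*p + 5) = -p^4 + 2*p^3 + 6*p^2 + 5*p - 6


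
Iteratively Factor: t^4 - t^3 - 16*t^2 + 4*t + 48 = (t + 2)*(t^3 - 3*t^2 - 10*t + 24) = (t + 2)*(t + 3)*(t^2 - 6*t + 8) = (t - 2)*(t + 2)*(t + 3)*(t - 4)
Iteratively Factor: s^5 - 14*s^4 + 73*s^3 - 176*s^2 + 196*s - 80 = (s - 2)*(s^4 - 12*s^3 + 49*s^2 - 78*s + 40) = (s - 2)*(s - 1)*(s^3 - 11*s^2 + 38*s - 40) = (s - 4)*(s - 2)*(s - 1)*(s^2 - 7*s + 10) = (s - 5)*(s - 4)*(s - 2)*(s - 1)*(s - 2)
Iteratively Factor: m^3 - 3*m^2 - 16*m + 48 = (m - 3)*(m^2 - 16) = (m - 3)*(m + 4)*(m - 4)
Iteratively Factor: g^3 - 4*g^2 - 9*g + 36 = (g - 4)*(g^2 - 9) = (g - 4)*(g + 3)*(g - 3)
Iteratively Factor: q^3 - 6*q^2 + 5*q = (q)*(q^2 - 6*q + 5) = q*(q - 5)*(q - 1)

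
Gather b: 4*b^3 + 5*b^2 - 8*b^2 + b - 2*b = 4*b^3 - 3*b^2 - b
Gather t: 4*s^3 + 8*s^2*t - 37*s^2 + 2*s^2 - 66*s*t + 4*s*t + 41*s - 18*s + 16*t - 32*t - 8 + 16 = 4*s^3 - 35*s^2 + 23*s + t*(8*s^2 - 62*s - 16) + 8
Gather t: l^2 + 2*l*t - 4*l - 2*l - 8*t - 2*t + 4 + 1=l^2 - 6*l + t*(2*l - 10) + 5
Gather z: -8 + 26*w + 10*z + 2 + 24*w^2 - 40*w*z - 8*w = 24*w^2 + 18*w + z*(10 - 40*w) - 6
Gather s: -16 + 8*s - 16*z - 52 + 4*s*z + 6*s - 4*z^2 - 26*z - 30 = s*(4*z + 14) - 4*z^2 - 42*z - 98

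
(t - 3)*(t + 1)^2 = t^3 - t^2 - 5*t - 3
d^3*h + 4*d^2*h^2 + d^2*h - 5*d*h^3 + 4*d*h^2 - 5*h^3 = (d - h)*(d + 5*h)*(d*h + h)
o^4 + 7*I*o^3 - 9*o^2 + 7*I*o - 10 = (o - I)*(o + I)*(o + 2*I)*(o + 5*I)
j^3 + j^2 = j^2*(j + 1)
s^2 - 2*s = s*(s - 2)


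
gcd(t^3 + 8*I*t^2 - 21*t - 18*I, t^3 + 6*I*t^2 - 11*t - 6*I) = t^2 + 5*I*t - 6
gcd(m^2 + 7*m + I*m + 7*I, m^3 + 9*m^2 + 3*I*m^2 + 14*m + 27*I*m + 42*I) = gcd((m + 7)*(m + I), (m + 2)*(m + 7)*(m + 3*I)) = m + 7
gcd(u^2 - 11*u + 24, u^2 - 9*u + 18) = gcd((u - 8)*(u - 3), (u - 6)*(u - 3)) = u - 3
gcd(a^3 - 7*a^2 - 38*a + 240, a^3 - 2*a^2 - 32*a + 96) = a + 6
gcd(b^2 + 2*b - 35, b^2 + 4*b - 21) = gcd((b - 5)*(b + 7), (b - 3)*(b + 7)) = b + 7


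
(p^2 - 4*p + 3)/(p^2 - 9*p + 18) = (p - 1)/(p - 6)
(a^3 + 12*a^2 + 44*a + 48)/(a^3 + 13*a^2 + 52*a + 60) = (a + 4)/(a + 5)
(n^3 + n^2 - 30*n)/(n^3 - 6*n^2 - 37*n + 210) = n/(n - 7)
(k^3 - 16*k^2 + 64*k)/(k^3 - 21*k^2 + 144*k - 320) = k/(k - 5)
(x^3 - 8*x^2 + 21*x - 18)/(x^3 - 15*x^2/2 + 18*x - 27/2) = 2*(x - 2)/(2*x - 3)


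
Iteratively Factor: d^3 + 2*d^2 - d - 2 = (d + 1)*(d^2 + d - 2) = (d + 1)*(d + 2)*(d - 1)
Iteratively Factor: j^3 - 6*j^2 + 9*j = (j - 3)*(j^2 - 3*j) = j*(j - 3)*(j - 3)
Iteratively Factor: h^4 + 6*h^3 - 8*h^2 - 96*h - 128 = (h + 4)*(h^3 + 2*h^2 - 16*h - 32) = (h + 2)*(h + 4)*(h^2 - 16) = (h - 4)*(h + 2)*(h + 4)*(h + 4)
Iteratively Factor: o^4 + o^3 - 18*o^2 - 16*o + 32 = (o + 2)*(o^3 - o^2 - 16*o + 16) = (o - 1)*(o + 2)*(o^2 - 16) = (o - 4)*(o - 1)*(o + 2)*(o + 4)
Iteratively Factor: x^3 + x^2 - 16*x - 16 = (x - 4)*(x^2 + 5*x + 4) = (x - 4)*(x + 4)*(x + 1)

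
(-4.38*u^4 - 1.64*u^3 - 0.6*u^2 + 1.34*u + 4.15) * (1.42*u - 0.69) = -6.2196*u^5 + 0.6934*u^4 + 0.2796*u^3 + 2.3168*u^2 + 4.9684*u - 2.8635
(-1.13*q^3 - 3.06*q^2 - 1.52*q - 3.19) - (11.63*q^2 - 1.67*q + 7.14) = -1.13*q^3 - 14.69*q^2 + 0.15*q - 10.33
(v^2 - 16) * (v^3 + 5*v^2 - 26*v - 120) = v^5 + 5*v^4 - 42*v^3 - 200*v^2 + 416*v + 1920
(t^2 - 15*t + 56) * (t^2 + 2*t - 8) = t^4 - 13*t^3 + 18*t^2 + 232*t - 448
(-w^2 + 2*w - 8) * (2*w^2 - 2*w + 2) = -2*w^4 + 6*w^3 - 22*w^2 + 20*w - 16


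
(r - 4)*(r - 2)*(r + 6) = r^3 - 28*r + 48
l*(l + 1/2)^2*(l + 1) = l^4 + 2*l^3 + 5*l^2/4 + l/4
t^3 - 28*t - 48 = (t - 6)*(t + 2)*(t + 4)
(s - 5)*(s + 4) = s^2 - s - 20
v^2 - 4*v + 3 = (v - 3)*(v - 1)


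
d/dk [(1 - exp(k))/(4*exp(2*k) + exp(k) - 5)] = 4*exp(k)/(16*exp(2*k) + 40*exp(k) + 25)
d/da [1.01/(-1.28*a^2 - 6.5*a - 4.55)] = (2.5856*a + 6.565)/(1.28*a^2 + 6.5*a + 4.55)^2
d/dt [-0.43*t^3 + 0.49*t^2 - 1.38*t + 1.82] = -1.29*t^2 + 0.98*t - 1.38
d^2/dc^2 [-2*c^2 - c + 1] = -4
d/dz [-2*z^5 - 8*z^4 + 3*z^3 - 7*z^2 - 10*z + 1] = -10*z^4 - 32*z^3 + 9*z^2 - 14*z - 10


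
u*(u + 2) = u^2 + 2*u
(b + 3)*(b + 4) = b^2 + 7*b + 12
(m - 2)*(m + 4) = m^2 + 2*m - 8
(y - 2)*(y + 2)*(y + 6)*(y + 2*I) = y^4 + 6*y^3 + 2*I*y^3 - 4*y^2 + 12*I*y^2 - 24*y - 8*I*y - 48*I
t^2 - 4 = (t - 2)*(t + 2)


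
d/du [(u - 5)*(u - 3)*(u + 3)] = 3*u^2 - 10*u - 9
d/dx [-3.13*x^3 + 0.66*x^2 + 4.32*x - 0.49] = -9.39*x^2 + 1.32*x + 4.32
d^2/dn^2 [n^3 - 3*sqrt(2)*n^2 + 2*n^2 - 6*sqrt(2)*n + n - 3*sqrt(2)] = 6*n - 6*sqrt(2) + 4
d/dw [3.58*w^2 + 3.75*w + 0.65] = 7.16*w + 3.75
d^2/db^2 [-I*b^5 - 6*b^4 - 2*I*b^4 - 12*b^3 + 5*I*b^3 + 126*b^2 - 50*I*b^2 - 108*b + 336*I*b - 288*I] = -20*I*b^3 + b^2*(-72 - 24*I) + b*(-72 + 30*I) + 252 - 100*I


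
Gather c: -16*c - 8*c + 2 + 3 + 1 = 6 - 24*c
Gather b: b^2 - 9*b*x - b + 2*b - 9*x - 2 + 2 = b^2 + b*(1 - 9*x) - 9*x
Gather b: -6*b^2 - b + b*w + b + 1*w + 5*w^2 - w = -6*b^2 + b*w + 5*w^2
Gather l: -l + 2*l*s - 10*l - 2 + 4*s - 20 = l*(2*s - 11) + 4*s - 22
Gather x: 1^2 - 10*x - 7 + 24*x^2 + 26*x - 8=24*x^2 + 16*x - 14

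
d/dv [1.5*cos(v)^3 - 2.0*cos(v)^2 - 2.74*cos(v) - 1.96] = (-4.5*cos(v)^2 + 4.0*cos(v) + 2.74)*sin(v)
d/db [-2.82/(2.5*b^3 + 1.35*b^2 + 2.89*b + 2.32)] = (21.15*b^2 + 7.614*b + 8.1498)/(2.5*b^3 + 1.35*b^2 + 2.89*b + 2.32)^2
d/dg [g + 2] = 1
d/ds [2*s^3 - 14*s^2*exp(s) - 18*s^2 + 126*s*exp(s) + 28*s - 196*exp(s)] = -14*s^2*exp(s) + 6*s^2 + 98*s*exp(s) - 36*s - 70*exp(s) + 28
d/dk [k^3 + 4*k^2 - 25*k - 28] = 3*k^2 + 8*k - 25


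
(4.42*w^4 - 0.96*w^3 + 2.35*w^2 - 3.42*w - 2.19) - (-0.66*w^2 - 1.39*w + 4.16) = 4.42*w^4 - 0.96*w^3 + 3.01*w^2 - 2.03*w - 6.35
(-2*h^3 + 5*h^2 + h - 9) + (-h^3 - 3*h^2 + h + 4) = -3*h^3 + 2*h^2 + 2*h - 5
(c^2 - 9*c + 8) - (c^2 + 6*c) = 8 - 15*c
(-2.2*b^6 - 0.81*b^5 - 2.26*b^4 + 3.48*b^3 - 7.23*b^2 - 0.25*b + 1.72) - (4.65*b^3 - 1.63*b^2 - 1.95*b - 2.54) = -2.2*b^6 - 0.81*b^5 - 2.26*b^4 - 1.17*b^3 - 5.6*b^2 + 1.7*b + 4.26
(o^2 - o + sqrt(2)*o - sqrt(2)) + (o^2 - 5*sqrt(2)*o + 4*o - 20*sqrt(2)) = 2*o^2 - 4*sqrt(2)*o + 3*o - 21*sqrt(2)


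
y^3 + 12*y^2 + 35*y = y*(y + 5)*(y + 7)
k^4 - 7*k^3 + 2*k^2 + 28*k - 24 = (k - 6)*(k - 2)*(k - 1)*(k + 2)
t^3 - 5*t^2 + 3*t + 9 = (t - 3)^2*(t + 1)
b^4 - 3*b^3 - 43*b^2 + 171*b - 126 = (b - 6)*(b - 3)*(b - 1)*(b + 7)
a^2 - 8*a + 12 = (a - 6)*(a - 2)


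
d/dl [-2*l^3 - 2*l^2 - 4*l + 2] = -6*l^2 - 4*l - 4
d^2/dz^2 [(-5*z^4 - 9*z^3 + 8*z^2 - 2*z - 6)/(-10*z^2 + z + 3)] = 2*(500*z^6 - 150*z^5 - 435*z^4 + 519*z^3 + 1431*z^2 + 243*z + 108)/(1000*z^6 - 300*z^5 - 870*z^4 + 179*z^3 + 261*z^2 - 27*z - 27)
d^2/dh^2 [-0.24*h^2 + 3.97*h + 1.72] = -0.480000000000000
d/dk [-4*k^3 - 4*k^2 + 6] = 4*k*(-3*k - 2)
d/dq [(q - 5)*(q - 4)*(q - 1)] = 3*q^2 - 20*q + 29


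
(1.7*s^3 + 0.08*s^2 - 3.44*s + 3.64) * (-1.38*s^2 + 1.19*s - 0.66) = -2.346*s^5 + 1.9126*s^4 + 3.7204*s^3 - 9.1696*s^2 + 6.602*s - 2.4024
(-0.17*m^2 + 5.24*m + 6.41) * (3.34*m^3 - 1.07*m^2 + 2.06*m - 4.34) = -0.5678*m^5 + 17.6835*m^4 + 15.4524*m^3 + 4.6735*m^2 - 9.537*m - 27.8194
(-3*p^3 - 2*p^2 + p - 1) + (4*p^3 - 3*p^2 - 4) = p^3 - 5*p^2 + p - 5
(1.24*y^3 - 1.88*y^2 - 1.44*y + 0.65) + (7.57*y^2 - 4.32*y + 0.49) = 1.24*y^3 + 5.69*y^2 - 5.76*y + 1.14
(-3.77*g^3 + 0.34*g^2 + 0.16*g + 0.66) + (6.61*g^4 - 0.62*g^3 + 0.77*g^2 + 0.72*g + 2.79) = 6.61*g^4 - 4.39*g^3 + 1.11*g^2 + 0.88*g + 3.45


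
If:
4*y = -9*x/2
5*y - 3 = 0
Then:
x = -8/15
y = 3/5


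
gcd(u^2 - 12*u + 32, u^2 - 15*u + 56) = u - 8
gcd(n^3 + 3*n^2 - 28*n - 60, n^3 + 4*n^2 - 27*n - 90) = n^2 + n - 30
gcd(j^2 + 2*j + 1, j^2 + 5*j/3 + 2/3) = j + 1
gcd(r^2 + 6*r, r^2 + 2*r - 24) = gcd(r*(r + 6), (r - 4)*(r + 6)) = r + 6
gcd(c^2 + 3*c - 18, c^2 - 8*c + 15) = c - 3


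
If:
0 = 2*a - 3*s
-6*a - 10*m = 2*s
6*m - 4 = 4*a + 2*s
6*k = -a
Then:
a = -30/73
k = 5/73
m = 22/73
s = -20/73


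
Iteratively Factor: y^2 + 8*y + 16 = (y + 4)*(y + 4)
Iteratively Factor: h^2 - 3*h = (h)*(h - 3)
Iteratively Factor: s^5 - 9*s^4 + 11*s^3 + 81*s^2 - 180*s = (s)*(s^4 - 9*s^3 + 11*s^2 + 81*s - 180) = s*(s + 3)*(s^3 - 12*s^2 + 47*s - 60) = s*(s - 3)*(s + 3)*(s^2 - 9*s + 20) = s*(s - 5)*(s - 3)*(s + 3)*(s - 4)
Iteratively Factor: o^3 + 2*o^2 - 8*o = (o + 4)*(o^2 - 2*o) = o*(o + 4)*(o - 2)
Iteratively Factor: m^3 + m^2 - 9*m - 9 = (m + 3)*(m^2 - 2*m - 3) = (m - 3)*(m + 3)*(m + 1)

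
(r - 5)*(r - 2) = r^2 - 7*r + 10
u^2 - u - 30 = (u - 6)*(u + 5)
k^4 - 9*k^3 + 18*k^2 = k^2*(k - 6)*(k - 3)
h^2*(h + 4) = h^3 + 4*h^2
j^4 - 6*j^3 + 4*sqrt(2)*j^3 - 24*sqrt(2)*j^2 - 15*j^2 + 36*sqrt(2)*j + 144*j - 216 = (j - 3)^2*(j - 2*sqrt(2))*(j + 6*sqrt(2))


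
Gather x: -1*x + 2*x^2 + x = 2*x^2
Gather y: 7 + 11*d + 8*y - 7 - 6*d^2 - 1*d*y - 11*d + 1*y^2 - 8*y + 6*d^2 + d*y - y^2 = 0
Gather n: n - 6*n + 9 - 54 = -5*n - 45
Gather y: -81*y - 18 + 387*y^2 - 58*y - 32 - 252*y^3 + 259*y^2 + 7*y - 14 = -252*y^3 + 646*y^2 - 132*y - 64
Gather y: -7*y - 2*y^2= -2*y^2 - 7*y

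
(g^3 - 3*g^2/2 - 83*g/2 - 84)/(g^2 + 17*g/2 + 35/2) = (g^2 - 5*g - 24)/(g + 5)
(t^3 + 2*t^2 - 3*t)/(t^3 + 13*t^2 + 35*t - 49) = t*(t + 3)/(t^2 + 14*t + 49)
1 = 1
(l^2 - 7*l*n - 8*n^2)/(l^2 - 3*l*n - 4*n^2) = (l - 8*n)/(l - 4*n)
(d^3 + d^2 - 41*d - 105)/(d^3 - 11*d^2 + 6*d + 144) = (d^2 - 2*d - 35)/(d^2 - 14*d + 48)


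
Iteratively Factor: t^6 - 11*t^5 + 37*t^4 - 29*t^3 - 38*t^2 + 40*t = (t - 5)*(t^5 - 6*t^4 + 7*t^3 + 6*t^2 - 8*t) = (t - 5)*(t - 4)*(t^4 - 2*t^3 - t^2 + 2*t) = (t - 5)*(t - 4)*(t - 1)*(t^3 - t^2 - 2*t) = (t - 5)*(t - 4)*(t - 1)*(t + 1)*(t^2 - 2*t) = t*(t - 5)*(t - 4)*(t - 1)*(t + 1)*(t - 2)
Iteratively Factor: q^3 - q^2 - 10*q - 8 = (q - 4)*(q^2 + 3*q + 2) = (q - 4)*(q + 2)*(q + 1)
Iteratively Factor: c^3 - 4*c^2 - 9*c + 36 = (c - 4)*(c^2 - 9) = (c - 4)*(c + 3)*(c - 3)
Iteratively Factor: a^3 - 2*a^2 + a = (a)*(a^2 - 2*a + 1) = a*(a - 1)*(a - 1)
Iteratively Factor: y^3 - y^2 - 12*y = (y - 4)*(y^2 + 3*y) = (y - 4)*(y + 3)*(y)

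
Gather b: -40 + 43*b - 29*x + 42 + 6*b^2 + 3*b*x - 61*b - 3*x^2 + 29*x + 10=6*b^2 + b*(3*x - 18) - 3*x^2 + 12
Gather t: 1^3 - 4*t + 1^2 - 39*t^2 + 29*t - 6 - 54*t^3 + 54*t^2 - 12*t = -54*t^3 + 15*t^2 + 13*t - 4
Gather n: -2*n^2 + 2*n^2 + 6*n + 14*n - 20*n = 0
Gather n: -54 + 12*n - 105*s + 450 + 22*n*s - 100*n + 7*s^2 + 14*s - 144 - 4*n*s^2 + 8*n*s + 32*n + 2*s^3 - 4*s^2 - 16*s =n*(-4*s^2 + 30*s - 56) + 2*s^3 + 3*s^2 - 107*s + 252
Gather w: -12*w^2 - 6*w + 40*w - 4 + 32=-12*w^2 + 34*w + 28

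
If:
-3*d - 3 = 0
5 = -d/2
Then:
No Solution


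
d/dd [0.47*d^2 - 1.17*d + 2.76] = 0.94*d - 1.17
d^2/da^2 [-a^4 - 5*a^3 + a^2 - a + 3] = -12*a^2 - 30*a + 2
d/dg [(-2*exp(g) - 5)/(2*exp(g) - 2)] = 7/(8*sinh(g/2)^2)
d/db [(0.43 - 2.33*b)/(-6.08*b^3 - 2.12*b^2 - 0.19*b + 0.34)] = (-28.3328*b^3 + 2.9036*b^2 + 1.8232*b - 0.7105)/(36.9664*b^6 + 25.7792*b^5 + 6.8048*b^4 - 3.3288*b^3 - 1.4055*b^2 - 0.1292*b + 0.1156)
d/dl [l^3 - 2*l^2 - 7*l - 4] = 3*l^2 - 4*l - 7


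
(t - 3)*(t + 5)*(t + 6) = t^3 + 8*t^2 - 3*t - 90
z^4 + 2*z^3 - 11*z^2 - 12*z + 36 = (z - 2)^2*(z + 3)^2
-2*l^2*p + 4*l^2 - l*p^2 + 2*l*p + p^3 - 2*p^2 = (-2*l + p)*(l + p)*(p - 2)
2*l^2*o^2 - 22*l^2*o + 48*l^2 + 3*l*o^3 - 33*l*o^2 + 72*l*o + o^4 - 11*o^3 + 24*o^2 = (l + o)*(2*l + o)*(o - 8)*(o - 3)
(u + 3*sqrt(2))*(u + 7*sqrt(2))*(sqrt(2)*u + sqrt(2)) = sqrt(2)*u^3 + sqrt(2)*u^2 + 20*u^2 + 20*u + 42*sqrt(2)*u + 42*sqrt(2)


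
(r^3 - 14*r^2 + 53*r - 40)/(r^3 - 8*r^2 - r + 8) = (r - 5)/(r + 1)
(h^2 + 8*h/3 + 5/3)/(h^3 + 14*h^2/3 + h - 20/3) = (h + 1)/(h^2 + 3*h - 4)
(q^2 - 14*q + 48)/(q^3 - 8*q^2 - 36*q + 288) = 1/(q + 6)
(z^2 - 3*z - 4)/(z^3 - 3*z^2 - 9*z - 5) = (z - 4)/(z^2 - 4*z - 5)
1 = 1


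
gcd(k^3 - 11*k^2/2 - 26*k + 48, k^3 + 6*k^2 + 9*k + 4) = k + 4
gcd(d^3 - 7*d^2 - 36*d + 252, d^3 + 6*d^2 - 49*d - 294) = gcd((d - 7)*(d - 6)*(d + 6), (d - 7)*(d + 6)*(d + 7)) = d^2 - d - 42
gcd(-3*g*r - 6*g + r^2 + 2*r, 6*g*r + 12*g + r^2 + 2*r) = r + 2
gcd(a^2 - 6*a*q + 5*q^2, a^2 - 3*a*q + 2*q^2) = -a + q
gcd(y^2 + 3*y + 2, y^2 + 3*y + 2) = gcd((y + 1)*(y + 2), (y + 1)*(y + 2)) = y^2 + 3*y + 2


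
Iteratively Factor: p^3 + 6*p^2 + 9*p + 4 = (p + 4)*(p^2 + 2*p + 1) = (p + 1)*(p + 4)*(p + 1)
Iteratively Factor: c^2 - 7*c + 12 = (c - 3)*(c - 4)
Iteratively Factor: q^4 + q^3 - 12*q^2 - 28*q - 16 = (q + 2)*(q^3 - q^2 - 10*q - 8) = (q - 4)*(q + 2)*(q^2 + 3*q + 2) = (q - 4)*(q + 1)*(q + 2)*(q + 2)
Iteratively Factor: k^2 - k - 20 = (k - 5)*(k + 4)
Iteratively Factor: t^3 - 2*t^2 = (t)*(t^2 - 2*t) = t*(t - 2)*(t)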